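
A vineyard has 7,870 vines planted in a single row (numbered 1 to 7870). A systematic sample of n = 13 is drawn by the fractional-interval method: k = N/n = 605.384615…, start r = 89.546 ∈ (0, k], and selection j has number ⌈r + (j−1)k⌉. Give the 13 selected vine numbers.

j=1: r + 0k = 89.546 → ⌈·⌉ = 90
j=2: r + 1k = 694.930615… → ⌈·⌉ = 695
j=3: r + 2k = 1300.315230… → ⌈·⌉ = 1301
j=4: r + 3k = 1905.699846… → ⌈·⌉ = 1906
j=5: r + 4k = 2511.084461… → ⌈·⌉ = 2512
j=6: r + 5k = 3116.469076… → ⌈·⌉ = 3117
j=7: r + 6k = 3721.853692… → ⌈·⌉ = 3722
j=8: r + 7k = 4327.238307… → ⌈·⌉ = 4328
j=9: r + 8k = 4932.622923… → ⌈·⌉ = 4933
j=10: r + 9k = 5538.007538… → ⌈·⌉ = 5539
j=11: r + 10k = 6143.392153… → ⌈·⌉ = 6144
j=12: r + 11k = 6748.776769… → ⌈·⌉ = 6749
j=13: r + 12k = 7354.161384… → ⌈·⌉ = 7355

90, 695, 1301, 1906, 2512, 3117, 3722, 4328, 4933, 5539, 6144, 6749, 7355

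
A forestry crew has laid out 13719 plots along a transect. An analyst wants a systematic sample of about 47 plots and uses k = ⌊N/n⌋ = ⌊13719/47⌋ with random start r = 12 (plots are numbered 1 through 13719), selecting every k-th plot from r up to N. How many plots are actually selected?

48

k = ⌊13719/47⌋ = 291
Achieved size = ⌊(13719 − 12)/291⌋ + 1 = ⌊13707/291⌋ + 1 = 47 + 1 = 48
(last selection: 12 + 47×291 = 13689 ≤ 13719; next would be 13980 > 13719)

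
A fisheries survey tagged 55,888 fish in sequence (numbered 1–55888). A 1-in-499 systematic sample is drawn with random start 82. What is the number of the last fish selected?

k = 499
112th selection = r + (112−1)·k = 82 + 111×499 = 82 + 55389 = 55471

55471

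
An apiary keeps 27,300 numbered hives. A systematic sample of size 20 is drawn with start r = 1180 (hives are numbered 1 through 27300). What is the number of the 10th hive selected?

13465

k = 27300/20 = 1365
10th selection = r + (10−1)·k = 1180 + 9×1365 = 1180 + 12285 = 13465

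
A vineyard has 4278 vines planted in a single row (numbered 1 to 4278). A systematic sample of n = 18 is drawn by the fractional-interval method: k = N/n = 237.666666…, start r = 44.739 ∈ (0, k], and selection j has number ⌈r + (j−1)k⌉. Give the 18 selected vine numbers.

j=1: r + 0k = 44.739 → ⌈·⌉ = 45
j=2: r + 1k = 282.405666… → ⌈·⌉ = 283
j=3: r + 2k = 520.072333… → ⌈·⌉ = 521
j=4: r + 3k = 757.739 → ⌈·⌉ = 758
j=5: r + 4k = 995.405666… → ⌈·⌉ = 996
j=6: r + 5k = 1233.072333… → ⌈·⌉ = 1234
j=7: r + 6k = 1470.739 → ⌈·⌉ = 1471
j=8: r + 7k = 1708.405666… → ⌈·⌉ = 1709
j=9: r + 8k = 1946.072333… → ⌈·⌉ = 1947
j=10: r + 9k = 2183.739 → ⌈·⌉ = 2184
j=11: r + 10k = 2421.405666… → ⌈·⌉ = 2422
j=12: r + 11k = 2659.072333… → ⌈·⌉ = 2660
j=13: r + 12k = 2896.739 → ⌈·⌉ = 2897
j=14: r + 13k = 3134.405666… → ⌈·⌉ = 3135
j=15: r + 14k = 3372.072333… → ⌈·⌉ = 3373
j=16: r + 15k = 3609.739 → ⌈·⌉ = 3610
j=17: r + 16k = 3847.405666… → ⌈·⌉ = 3848
j=18: r + 17k = 4085.072333… → ⌈·⌉ = 4086

45, 283, 521, 758, 996, 1234, 1471, 1709, 1947, 2184, 2422, 2660, 2897, 3135, 3373, 3610, 3848, 4086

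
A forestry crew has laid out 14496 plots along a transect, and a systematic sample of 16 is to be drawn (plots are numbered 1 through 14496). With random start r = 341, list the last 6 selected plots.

9401, 10307, 11213, 12119, 13025, 13931

k = N/n = 14496/16 = 906
11th selection = 341 + 10×906 = 9401
12th: 9401 + 906 = 10307
13th: 10307 + 906 = 11213
14th: 11213 + 906 = 12119
15th: 12119 + 906 = 13025
16th: 13025 + 906 = 13931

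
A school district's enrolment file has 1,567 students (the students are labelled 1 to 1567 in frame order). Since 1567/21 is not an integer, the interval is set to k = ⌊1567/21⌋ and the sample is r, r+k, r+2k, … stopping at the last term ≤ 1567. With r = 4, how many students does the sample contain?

k = ⌊1567/21⌋ = 74
Achieved size = ⌊(1567 − 4)/74⌋ + 1 = ⌊1563/74⌋ + 1 = 21 + 1 = 22
(last selection: 4 + 21×74 = 1558 ≤ 1567; next would be 1632 > 1567)

22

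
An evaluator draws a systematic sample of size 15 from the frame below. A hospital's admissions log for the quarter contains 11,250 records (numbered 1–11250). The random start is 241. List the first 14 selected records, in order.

k = N/n = 11250/15 = 750
record 1: 241
record 2: 241 + 750 = 991
record 3: 991 + 750 = 1741
record 4: 1741 + 750 = 2491
record 5: 2491 + 750 = 3241
record 6: 3241 + 750 = 3991
record 7: 3991 + 750 = 4741
record 8: 4741 + 750 = 5491
record 9: 5491 + 750 = 6241
record 10: 6241 + 750 = 6991
record 11: 6991 + 750 = 7741
record 12: 7741 + 750 = 8491
record 13: 8491 + 750 = 9241
record 14: 9241 + 750 = 9991

241, 991, 1741, 2491, 3241, 3991, 4741, 5491, 6241, 6991, 7741, 8491, 9241, 9991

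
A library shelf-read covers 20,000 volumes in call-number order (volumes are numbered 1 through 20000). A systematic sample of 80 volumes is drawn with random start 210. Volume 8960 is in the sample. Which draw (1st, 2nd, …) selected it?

36

k = 20000/80 = 250
position = (8960 − 210)/250 + 1 = 8750/250 + 1 = 35 + 1 = 36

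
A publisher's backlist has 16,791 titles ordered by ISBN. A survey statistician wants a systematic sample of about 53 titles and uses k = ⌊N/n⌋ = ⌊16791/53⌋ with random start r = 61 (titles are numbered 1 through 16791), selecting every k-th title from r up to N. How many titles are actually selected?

k = ⌊16791/53⌋ = 316
Achieved size = ⌊(16791 − 61)/316⌋ + 1 = ⌊16730/316⌋ + 1 = 52 + 1 = 53
(last selection: 61 + 52×316 = 16493 ≤ 16791; next would be 16809 > 16791)

53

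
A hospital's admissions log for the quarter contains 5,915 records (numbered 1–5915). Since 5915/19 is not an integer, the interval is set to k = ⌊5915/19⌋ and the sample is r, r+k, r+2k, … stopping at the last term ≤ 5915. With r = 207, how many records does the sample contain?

19

k = ⌊5915/19⌋ = 311
Achieved size = ⌊(5915 − 207)/311⌋ + 1 = ⌊5708/311⌋ + 1 = 18 + 1 = 19
(last selection: 207 + 18×311 = 5805 ≤ 5915; next would be 6116 > 5915)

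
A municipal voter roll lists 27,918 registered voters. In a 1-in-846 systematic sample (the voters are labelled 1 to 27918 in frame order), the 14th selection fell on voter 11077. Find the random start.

79

k = 846
r = 11077 − (14−1)×846 = 11077 − 10998 = 79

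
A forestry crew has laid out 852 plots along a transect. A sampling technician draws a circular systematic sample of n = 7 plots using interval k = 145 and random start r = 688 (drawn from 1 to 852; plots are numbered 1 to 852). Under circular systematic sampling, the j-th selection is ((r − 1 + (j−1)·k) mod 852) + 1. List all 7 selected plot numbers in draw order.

688, 833, 126, 271, 416, 561, 706

Selection 1: 688
Selection 2: 688 + 145 = 833
Selection 3: 833 + 145 = 978 → 978 − 852 = 126
Selection 4: 126 + 145 = 271
Selection 5: 271 + 145 = 416
Selection 6: 416 + 145 = 561
Selection 7: 561 + 145 = 706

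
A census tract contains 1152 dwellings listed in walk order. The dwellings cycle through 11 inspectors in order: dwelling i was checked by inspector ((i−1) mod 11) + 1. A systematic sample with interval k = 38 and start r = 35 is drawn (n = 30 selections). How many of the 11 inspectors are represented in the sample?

Consecutive selections differ by k = 38, so their inspector numbers differ by 38 mod 11 = 5.
gcd(38, 11) = 1, so the sample visits 11/1 = 11 distinct residues mod 11.
Start 35 is inspector 2; the inspectors hit are 1, 2, 3, 4, 5, 6, 7, 8, 9, 10, 11.

11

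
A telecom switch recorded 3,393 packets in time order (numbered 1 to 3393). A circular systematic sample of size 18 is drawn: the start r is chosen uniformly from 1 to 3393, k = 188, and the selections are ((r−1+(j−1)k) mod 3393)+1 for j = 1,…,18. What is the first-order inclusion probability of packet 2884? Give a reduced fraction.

For each position j, as r ranges over 1…3393 the j-th selection hits every packet exactly once, so packet 2884 is selected for exactly 18 of the 3393 starts.
Inclusion probability = 18/3393 = 2/377.

2/377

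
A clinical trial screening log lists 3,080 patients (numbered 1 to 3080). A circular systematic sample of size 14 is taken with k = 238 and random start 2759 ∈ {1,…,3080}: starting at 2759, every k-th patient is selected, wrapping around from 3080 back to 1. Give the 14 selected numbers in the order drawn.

Selection 1: 2759
Selection 2: 2759 + 238 = 2997
Selection 3: 2997 + 238 = 3235 → 3235 − 3080 = 155
Selection 4: 155 + 238 = 393
Selection 5: 393 + 238 = 631
Selection 6: 631 + 238 = 869
Selection 7: 869 + 238 = 1107
Selection 8: 1107 + 238 = 1345
Selection 9: 1345 + 238 = 1583
Selection 10: 1583 + 238 = 1821
Selection 11: 1821 + 238 = 2059
Selection 12: 2059 + 238 = 2297
Selection 13: 2297 + 238 = 2535
Selection 14: 2535 + 238 = 2773

2759, 2997, 155, 393, 631, 869, 1107, 1345, 1583, 1821, 2059, 2297, 2535, 2773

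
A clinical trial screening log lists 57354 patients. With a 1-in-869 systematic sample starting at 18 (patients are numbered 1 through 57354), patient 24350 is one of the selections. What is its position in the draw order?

29

k = 869
position = (24350 − 18)/869 + 1 = 24332/869 + 1 = 28 + 1 = 29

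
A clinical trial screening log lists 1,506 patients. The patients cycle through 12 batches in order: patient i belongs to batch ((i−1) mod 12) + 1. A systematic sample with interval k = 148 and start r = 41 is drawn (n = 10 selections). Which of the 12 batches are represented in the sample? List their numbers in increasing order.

1, 5, 9

Consecutive selections differ by k = 148, so their batch numbers differ by 148 mod 12 = 4.
gcd(148, 12) = 4, so the sample visits 12/4 = 3 distinct residues mod 12.
Start 41 is batch 5; the batches hit are 1, 5, 9.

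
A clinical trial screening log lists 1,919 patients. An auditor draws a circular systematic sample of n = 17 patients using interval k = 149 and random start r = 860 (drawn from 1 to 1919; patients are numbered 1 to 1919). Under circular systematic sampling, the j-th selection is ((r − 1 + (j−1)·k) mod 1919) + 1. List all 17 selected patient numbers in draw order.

860, 1009, 1158, 1307, 1456, 1605, 1754, 1903, 133, 282, 431, 580, 729, 878, 1027, 1176, 1325

Selection 1: 860
Selection 2: 860 + 149 = 1009
Selection 3: 1009 + 149 = 1158
Selection 4: 1158 + 149 = 1307
Selection 5: 1307 + 149 = 1456
Selection 6: 1456 + 149 = 1605
Selection 7: 1605 + 149 = 1754
Selection 8: 1754 + 149 = 1903
Selection 9: 1903 + 149 = 2052 → 2052 − 1919 = 133
Selection 10: 133 + 149 = 282
Selection 11: 282 + 149 = 431
Selection 12: 431 + 149 = 580
Selection 13: 580 + 149 = 729
Selection 14: 729 + 149 = 878
Selection 15: 878 + 149 = 1027
Selection 16: 1027 + 149 = 1176
Selection 17: 1176 + 149 = 1325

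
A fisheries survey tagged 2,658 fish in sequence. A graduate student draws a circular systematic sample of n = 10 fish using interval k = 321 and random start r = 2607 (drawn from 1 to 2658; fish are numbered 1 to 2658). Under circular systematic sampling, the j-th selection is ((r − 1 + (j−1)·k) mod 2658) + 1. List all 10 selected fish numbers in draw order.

2607, 270, 591, 912, 1233, 1554, 1875, 2196, 2517, 180

Selection 1: 2607
Selection 2: 2607 + 321 = 2928 → 2928 − 2658 = 270
Selection 3: 270 + 321 = 591
Selection 4: 591 + 321 = 912
Selection 5: 912 + 321 = 1233
Selection 6: 1233 + 321 = 1554
Selection 7: 1554 + 321 = 1875
Selection 8: 1875 + 321 = 2196
Selection 9: 2196 + 321 = 2517
Selection 10: 2517 + 321 = 2838 → 2838 − 2658 = 180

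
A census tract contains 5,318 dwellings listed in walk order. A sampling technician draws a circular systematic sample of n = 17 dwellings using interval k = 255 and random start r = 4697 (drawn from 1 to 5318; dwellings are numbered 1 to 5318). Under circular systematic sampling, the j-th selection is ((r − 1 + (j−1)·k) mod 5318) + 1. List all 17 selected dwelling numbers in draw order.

Selection 1: 4697
Selection 2: 4697 + 255 = 4952
Selection 3: 4952 + 255 = 5207
Selection 4: 5207 + 255 = 5462 → 5462 − 5318 = 144
Selection 5: 144 + 255 = 399
Selection 6: 399 + 255 = 654
Selection 7: 654 + 255 = 909
Selection 8: 909 + 255 = 1164
Selection 9: 1164 + 255 = 1419
Selection 10: 1419 + 255 = 1674
Selection 11: 1674 + 255 = 1929
Selection 12: 1929 + 255 = 2184
Selection 13: 2184 + 255 = 2439
Selection 14: 2439 + 255 = 2694
Selection 15: 2694 + 255 = 2949
Selection 16: 2949 + 255 = 3204
Selection 17: 3204 + 255 = 3459

4697, 4952, 5207, 144, 399, 654, 909, 1164, 1419, 1674, 1929, 2184, 2439, 2694, 2949, 3204, 3459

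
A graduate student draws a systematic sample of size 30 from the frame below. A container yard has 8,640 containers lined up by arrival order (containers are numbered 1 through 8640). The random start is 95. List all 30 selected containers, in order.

95, 383, 671, 959, 1247, 1535, 1823, 2111, 2399, 2687, 2975, 3263, 3551, 3839, 4127, 4415, 4703, 4991, 5279, 5567, 5855, 6143, 6431, 6719, 7007, 7295, 7583, 7871, 8159, 8447

k = N/n = 8640/30 = 288
container 1: 95
container 2: 95 + 288 = 383
container 3: 383 + 288 = 671
container 4: 671 + 288 = 959
container 5: 959 + 288 = 1247
container 6: 1247 + 288 = 1535
container 7: 1535 + 288 = 1823
container 8: 1823 + 288 = 2111
container 9: 2111 + 288 = 2399
container 10: 2399 + 288 = 2687
container 11: 2687 + 288 = 2975
container 12: 2975 + 288 = 3263
container 13: 3263 + 288 = 3551
container 14: 3551 + 288 = 3839
container 15: 3839 + 288 = 4127
container 16: 4127 + 288 = 4415
container 17: 4415 + 288 = 4703
container 18: 4703 + 288 = 4991
container 19: 4991 + 288 = 5279
container 20: 5279 + 288 = 5567
container 21: 5567 + 288 = 5855
container 22: 5855 + 288 = 6143
container 23: 6143 + 288 = 6431
container 24: 6431 + 288 = 6719
container 25: 6719 + 288 = 7007
container 26: 7007 + 288 = 7295
container 27: 7295 + 288 = 7583
container 28: 7583 + 288 = 7871
container 29: 7871 + 288 = 8159
container 30: 8159 + 288 = 8447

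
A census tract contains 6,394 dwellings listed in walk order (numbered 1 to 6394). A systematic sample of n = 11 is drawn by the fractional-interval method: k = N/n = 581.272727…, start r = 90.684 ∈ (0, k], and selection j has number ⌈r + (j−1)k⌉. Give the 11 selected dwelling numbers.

91, 672, 1254, 1835, 2416, 2998, 3579, 4160, 4741, 5323, 5904

j=1: r + 0k = 90.684 → ⌈·⌉ = 91
j=2: r + 1k = 671.956727… → ⌈·⌉ = 672
j=3: r + 2k = 1253.229454… → ⌈·⌉ = 1254
j=4: r + 3k = 1834.502181… → ⌈·⌉ = 1835
j=5: r + 4k = 2415.774909… → ⌈·⌉ = 2416
j=6: r + 5k = 2997.047636… → ⌈·⌉ = 2998
j=7: r + 6k = 3578.320363… → ⌈·⌉ = 3579
j=8: r + 7k = 4159.593090… → ⌈·⌉ = 4160
j=9: r + 8k = 4740.865818… → ⌈·⌉ = 4741
j=10: r + 9k = 5322.138545… → ⌈·⌉ = 5323
j=11: r + 10k = 5903.411272… → ⌈·⌉ = 5904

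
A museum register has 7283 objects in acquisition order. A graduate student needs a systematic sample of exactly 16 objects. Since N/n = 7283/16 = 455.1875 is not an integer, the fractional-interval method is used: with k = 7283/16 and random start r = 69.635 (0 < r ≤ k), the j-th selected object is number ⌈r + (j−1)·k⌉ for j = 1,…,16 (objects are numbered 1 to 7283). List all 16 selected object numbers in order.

70, 525, 981, 1436, 1891, 2346, 2801, 3256, 3712, 4167, 4622, 5077, 5532, 5988, 6443, 6898

j=1: r + 0k = 69.635 → ⌈·⌉ = 70
j=2: r + 1k = 524.8225 → ⌈·⌉ = 525
j=3: r + 2k = 980.01 → ⌈·⌉ = 981
j=4: r + 3k = 1435.1975 → ⌈·⌉ = 1436
j=5: r + 4k = 1890.385 → ⌈·⌉ = 1891
j=6: r + 5k = 2345.5725 → ⌈·⌉ = 2346
j=7: r + 6k = 2800.76 → ⌈·⌉ = 2801
j=8: r + 7k = 3255.9475 → ⌈·⌉ = 3256
j=9: r + 8k = 3711.135 → ⌈·⌉ = 3712
j=10: r + 9k = 4166.3225 → ⌈·⌉ = 4167
j=11: r + 10k = 4621.51 → ⌈·⌉ = 4622
j=12: r + 11k = 5076.6975 → ⌈·⌉ = 5077
j=13: r + 12k = 5531.885 → ⌈·⌉ = 5532
j=14: r + 13k = 5987.0725 → ⌈·⌉ = 5988
j=15: r + 14k = 6442.26 → ⌈·⌉ = 6443
j=16: r + 15k = 6897.4475 → ⌈·⌉ = 6898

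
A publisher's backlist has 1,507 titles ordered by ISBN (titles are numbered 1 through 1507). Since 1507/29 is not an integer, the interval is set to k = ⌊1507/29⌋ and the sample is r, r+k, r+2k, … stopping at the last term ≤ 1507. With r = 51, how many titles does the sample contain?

29

k = ⌊1507/29⌋ = 51
Achieved size = ⌊(1507 − 51)/51⌋ + 1 = ⌊1456/51⌋ + 1 = 28 + 1 = 29
(last selection: 51 + 28×51 = 1479 ≤ 1507; next would be 1530 > 1507)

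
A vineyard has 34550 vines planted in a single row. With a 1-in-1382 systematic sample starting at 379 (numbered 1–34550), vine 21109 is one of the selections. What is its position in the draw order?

k = 1382
position = (21109 − 379)/1382 + 1 = 20730/1382 + 1 = 15 + 1 = 16

16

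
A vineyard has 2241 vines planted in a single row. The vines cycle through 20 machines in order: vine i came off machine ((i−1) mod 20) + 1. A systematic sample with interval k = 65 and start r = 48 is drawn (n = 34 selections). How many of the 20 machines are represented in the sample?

Consecutive selections differ by k = 65, so their machine numbers differ by 65 mod 20 = 5.
gcd(65, 20) = 5, so the sample visits 20/5 = 4 distinct residues mod 20.
Start 48 is machine 8; the machines hit are 3, 8, 13, 18.

4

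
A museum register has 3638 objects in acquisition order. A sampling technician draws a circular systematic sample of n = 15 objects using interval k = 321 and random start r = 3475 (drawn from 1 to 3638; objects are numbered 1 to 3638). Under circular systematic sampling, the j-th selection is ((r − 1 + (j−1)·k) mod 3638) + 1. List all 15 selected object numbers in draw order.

3475, 158, 479, 800, 1121, 1442, 1763, 2084, 2405, 2726, 3047, 3368, 51, 372, 693

Selection 1: 3475
Selection 2: 3475 + 321 = 3796 → 3796 − 3638 = 158
Selection 3: 158 + 321 = 479
Selection 4: 479 + 321 = 800
Selection 5: 800 + 321 = 1121
Selection 6: 1121 + 321 = 1442
Selection 7: 1442 + 321 = 1763
Selection 8: 1763 + 321 = 2084
Selection 9: 2084 + 321 = 2405
Selection 10: 2405 + 321 = 2726
Selection 11: 2726 + 321 = 3047
Selection 12: 3047 + 321 = 3368
Selection 13: 3368 + 321 = 3689 → 3689 − 3638 = 51
Selection 14: 51 + 321 = 372
Selection 15: 372 + 321 = 693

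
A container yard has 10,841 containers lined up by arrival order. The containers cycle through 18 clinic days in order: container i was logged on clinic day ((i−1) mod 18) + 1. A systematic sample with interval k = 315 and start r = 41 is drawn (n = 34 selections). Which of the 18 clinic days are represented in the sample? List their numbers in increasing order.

5, 14

Consecutive selections differ by k = 315, so their clinic day numbers differ by 315 mod 18 = 9.
gcd(315, 18) = 9, so the sample visits 18/9 = 2 distinct residues mod 18.
Start 41 is clinic day 5; the clinic days hit are 5, 14.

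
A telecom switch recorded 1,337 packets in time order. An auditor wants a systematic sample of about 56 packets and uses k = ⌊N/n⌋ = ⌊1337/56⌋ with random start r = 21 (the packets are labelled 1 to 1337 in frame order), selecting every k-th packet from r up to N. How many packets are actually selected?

58

k = ⌊1337/56⌋ = 23
Achieved size = ⌊(1337 − 21)/23⌋ + 1 = ⌊1316/23⌋ + 1 = 57 + 1 = 58
(last selection: 21 + 57×23 = 1332 ≤ 1337; next would be 1355 > 1337)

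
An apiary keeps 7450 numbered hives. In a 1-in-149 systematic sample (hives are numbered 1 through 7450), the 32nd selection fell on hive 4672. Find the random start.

k = 149
r = 4672 − (32−1)×149 = 4672 − 4619 = 53

53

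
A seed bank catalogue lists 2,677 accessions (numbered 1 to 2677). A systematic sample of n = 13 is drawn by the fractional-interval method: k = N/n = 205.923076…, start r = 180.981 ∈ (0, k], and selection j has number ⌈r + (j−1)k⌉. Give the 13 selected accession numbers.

181, 387, 593, 799, 1005, 1211, 1417, 1623, 1829, 2035, 2241, 2447, 2653

j=1: r + 0k = 180.981 → ⌈·⌉ = 181
j=2: r + 1k = 386.904076… → ⌈·⌉ = 387
j=3: r + 2k = 592.827153… → ⌈·⌉ = 593
j=4: r + 3k = 798.750230… → ⌈·⌉ = 799
j=5: r + 4k = 1004.673307… → ⌈·⌉ = 1005
j=6: r + 5k = 1210.596384… → ⌈·⌉ = 1211
j=7: r + 6k = 1416.519461… → ⌈·⌉ = 1417
j=8: r + 7k = 1622.442538… → ⌈·⌉ = 1623
j=9: r + 8k = 1828.365615… → ⌈·⌉ = 1829
j=10: r + 9k = 2034.288692… → ⌈·⌉ = 2035
j=11: r + 10k = 2240.211769… → ⌈·⌉ = 2241
j=12: r + 11k = 2446.134846… → ⌈·⌉ = 2447
j=13: r + 12k = 2652.057923… → ⌈·⌉ = 2653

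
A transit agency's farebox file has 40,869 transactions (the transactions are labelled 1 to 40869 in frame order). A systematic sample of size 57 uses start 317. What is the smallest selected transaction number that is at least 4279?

k = 40869/57 = 717
Steps past start: ⌈(4279 − 317)/717⌉ = ⌈3962/717⌉ = 6
Selected transaction: 317 + 6×717 = 4619

4619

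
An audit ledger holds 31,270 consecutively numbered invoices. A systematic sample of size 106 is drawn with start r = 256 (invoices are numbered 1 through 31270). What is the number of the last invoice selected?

31231

k = 31270/106 = 295
106th selection = r + (106−1)·k = 256 + 105×295 = 256 + 30975 = 31231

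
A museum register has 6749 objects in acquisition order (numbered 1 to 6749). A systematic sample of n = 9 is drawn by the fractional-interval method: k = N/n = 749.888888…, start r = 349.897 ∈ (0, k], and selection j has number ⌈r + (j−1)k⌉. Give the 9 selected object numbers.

350, 1100, 1850, 2600, 3350, 4100, 4850, 5600, 6350

j=1: r + 0k = 349.897 → ⌈·⌉ = 350
j=2: r + 1k = 1099.785888… → ⌈·⌉ = 1100
j=3: r + 2k = 1849.674777… → ⌈·⌉ = 1850
j=4: r + 3k = 2599.563666… → ⌈·⌉ = 2600
j=5: r + 4k = 3349.452555… → ⌈·⌉ = 3350
j=6: r + 5k = 4099.341444… → ⌈·⌉ = 4100
j=7: r + 6k = 4849.230333… → ⌈·⌉ = 4850
j=8: r + 7k = 5599.119222… → ⌈·⌉ = 5600
j=9: r + 8k = 6349.008111… → ⌈·⌉ = 6350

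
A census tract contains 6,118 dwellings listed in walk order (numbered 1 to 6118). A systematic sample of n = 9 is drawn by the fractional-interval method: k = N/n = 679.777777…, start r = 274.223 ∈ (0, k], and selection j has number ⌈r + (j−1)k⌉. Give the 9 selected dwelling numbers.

275, 955, 1634, 2314, 2994, 3674, 4353, 5033, 5713

j=1: r + 0k = 274.223 → ⌈·⌉ = 275
j=2: r + 1k = 954.000777… → ⌈·⌉ = 955
j=3: r + 2k = 1633.778555… → ⌈·⌉ = 1634
j=4: r + 3k = 2313.556333… → ⌈·⌉ = 2314
j=5: r + 4k = 2993.334111… → ⌈·⌉ = 2994
j=6: r + 5k = 3673.111888… → ⌈·⌉ = 3674
j=7: r + 6k = 4352.889666… → ⌈·⌉ = 4353
j=8: r + 7k = 5032.667444… → ⌈·⌉ = 5033
j=9: r + 8k = 5712.445222… → ⌈·⌉ = 5713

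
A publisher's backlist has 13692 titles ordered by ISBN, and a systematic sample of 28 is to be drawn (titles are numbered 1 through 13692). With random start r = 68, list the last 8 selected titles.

9848, 10337, 10826, 11315, 11804, 12293, 12782, 13271

k = N/n = 13692/28 = 489
21st selection = 68 + 20×489 = 9848
22nd: 9848 + 489 = 10337
23rd: 10337 + 489 = 10826
24th: 10826 + 489 = 11315
25th: 11315 + 489 = 11804
26th: 11804 + 489 = 12293
27th: 12293 + 489 = 12782
28th: 12782 + 489 = 13271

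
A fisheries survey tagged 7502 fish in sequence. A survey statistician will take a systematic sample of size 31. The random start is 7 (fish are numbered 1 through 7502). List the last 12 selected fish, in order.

4605, 4847, 5089, 5331, 5573, 5815, 6057, 6299, 6541, 6783, 7025, 7267

k = N/n = 7502/31 = 242
20th selection = 7 + 19×242 = 4605
21st: 4605 + 242 = 4847
22nd: 4847 + 242 = 5089
23rd: 5089 + 242 = 5331
24th: 5331 + 242 = 5573
25th: 5573 + 242 = 5815
26th: 5815 + 242 = 6057
27th: 6057 + 242 = 6299
28th: 6299 + 242 = 6541
29th: 6541 + 242 = 6783
30th: 6783 + 242 = 7025
31st: 7025 + 242 = 7267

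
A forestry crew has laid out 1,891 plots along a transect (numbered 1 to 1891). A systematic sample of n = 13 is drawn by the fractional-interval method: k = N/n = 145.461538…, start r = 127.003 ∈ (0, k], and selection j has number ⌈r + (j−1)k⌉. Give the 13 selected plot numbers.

j=1: r + 0k = 127.003 → ⌈·⌉ = 128
j=2: r + 1k = 272.464538… → ⌈·⌉ = 273
j=3: r + 2k = 417.926076… → ⌈·⌉ = 418
j=4: r + 3k = 563.387615… → ⌈·⌉ = 564
j=5: r + 4k = 708.849153… → ⌈·⌉ = 709
j=6: r + 5k = 854.310692… → ⌈·⌉ = 855
j=7: r + 6k = 999.772230… → ⌈·⌉ = 1000
j=8: r + 7k = 1145.233769… → ⌈·⌉ = 1146
j=9: r + 8k = 1290.695307… → ⌈·⌉ = 1291
j=10: r + 9k = 1436.156846… → ⌈·⌉ = 1437
j=11: r + 10k = 1581.618384… → ⌈·⌉ = 1582
j=12: r + 11k = 1727.079923… → ⌈·⌉ = 1728
j=13: r + 12k = 1872.541461… → ⌈·⌉ = 1873

128, 273, 418, 564, 709, 855, 1000, 1146, 1291, 1437, 1582, 1728, 1873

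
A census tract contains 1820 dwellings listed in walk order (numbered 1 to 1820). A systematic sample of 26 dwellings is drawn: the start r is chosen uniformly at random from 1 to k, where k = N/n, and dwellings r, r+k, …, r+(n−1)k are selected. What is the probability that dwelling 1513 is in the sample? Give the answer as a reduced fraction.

1/70

k = 1820/26 = 70.
Dwelling 1513 is selected iff r ≡ 1513 (mod 70); exactly one such r in {1,…,70}.
Inclusion probability = 1/70.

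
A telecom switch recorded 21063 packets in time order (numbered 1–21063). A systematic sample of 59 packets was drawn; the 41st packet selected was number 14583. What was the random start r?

k = 21063/59 = 357
r = 14583 − (41−1)×357 = 14583 − 14280 = 303

303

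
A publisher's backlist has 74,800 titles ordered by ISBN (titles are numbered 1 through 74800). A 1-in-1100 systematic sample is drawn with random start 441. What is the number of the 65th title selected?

k = 1100
65th selection = r + (65−1)·k = 441 + 64×1100 = 441 + 70400 = 70841

70841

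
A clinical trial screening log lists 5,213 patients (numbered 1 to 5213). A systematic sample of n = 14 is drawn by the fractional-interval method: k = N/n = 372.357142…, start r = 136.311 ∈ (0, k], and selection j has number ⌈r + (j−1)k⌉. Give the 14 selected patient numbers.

j=1: r + 0k = 136.311 → ⌈·⌉ = 137
j=2: r + 1k = 508.668142… → ⌈·⌉ = 509
j=3: r + 2k = 881.025285… → ⌈·⌉ = 882
j=4: r + 3k = 1253.382428… → ⌈·⌉ = 1254
j=5: r + 4k = 1625.739571… → ⌈·⌉ = 1626
j=6: r + 5k = 1998.096714… → ⌈·⌉ = 1999
j=7: r + 6k = 2370.453857… → ⌈·⌉ = 2371
j=8: r + 7k = 2742.811 → ⌈·⌉ = 2743
j=9: r + 8k = 3115.168142… → ⌈·⌉ = 3116
j=10: r + 9k = 3487.525285… → ⌈·⌉ = 3488
j=11: r + 10k = 3859.882428… → ⌈·⌉ = 3860
j=12: r + 11k = 4232.239571… → ⌈·⌉ = 4233
j=13: r + 12k = 4604.596714… → ⌈·⌉ = 4605
j=14: r + 13k = 4976.953857… → ⌈·⌉ = 4977

137, 509, 882, 1254, 1626, 1999, 2371, 2743, 3116, 3488, 3860, 4233, 4605, 4977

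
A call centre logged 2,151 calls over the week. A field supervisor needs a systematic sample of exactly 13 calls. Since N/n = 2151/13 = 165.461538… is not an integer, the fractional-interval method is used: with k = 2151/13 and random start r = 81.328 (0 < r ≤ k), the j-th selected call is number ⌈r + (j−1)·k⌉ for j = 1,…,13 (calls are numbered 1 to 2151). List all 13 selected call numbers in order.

j=1: r + 0k = 81.328 → ⌈·⌉ = 82
j=2: r + 1k = 246.789538… → ⌈·⌉ = 247
j=3: r + 2k = 412.251076… → ⌈·⌉ = 413
j=4: r + 3k = 577.712615… → ⌈·⌉ = 578
j=5: r + 4k = 743.174153… → ⌈·⌉ = 744
j=6: r + 5k = 908.635692… → ⌈·⌉ = 909
j=7: r + 6k = 1074.097230… → ⌈·⌉ = 1075
j=8: r + 7k = 1239.558769… → ⌈·⌉ = 1240
j=9: r + 8k = 1405.020307… → ⌈·⌉ = 1406
j=10: r + 9k = 1570.481846… → ⌈·⌉ = 1571
j=11: r + 10k = 1735.943384… → ⌈·⌉ = 1736
j=12: r + 11k = 1901.404923… → ⌈·⌉ = 1902
j=13: r + 12k = 2066.866461… → ⌈·⌉ = 2067

82, 247, 413, 578, 744, 909, 1075, 1240, 1406, 1571, 1736, 1902, 2067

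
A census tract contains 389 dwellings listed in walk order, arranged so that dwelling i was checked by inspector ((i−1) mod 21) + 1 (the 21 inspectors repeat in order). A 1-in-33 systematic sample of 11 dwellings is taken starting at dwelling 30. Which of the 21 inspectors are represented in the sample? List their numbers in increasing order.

Consecutive selections differ by k = 33, so their inspector numbers differ by 33 mod 21 = 12.
gcd(33, 21) = 3, so the sample visits 21/3 = 7 distinct residues mod 21.
Start 30 is inspector 9; the inspectors hit are 3, 6, 9, 12, 15, 18, 21.

3, 6, 9, 12, 15, 18, 21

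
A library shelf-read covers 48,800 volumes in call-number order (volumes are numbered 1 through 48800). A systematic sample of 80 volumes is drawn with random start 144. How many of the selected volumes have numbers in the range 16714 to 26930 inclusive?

k = 48800/80 = 610
First selection ≥ 16714: 144 + ⌈(16714−144)/610⌉·610 = 144 + 28×610 = 17224
Last selection ≤ 26930: 144 + ⌊(26930−144)/610⌋·610 = 144 + 43×610 = 26374
Count = 43 − 28 + 1 = 16

16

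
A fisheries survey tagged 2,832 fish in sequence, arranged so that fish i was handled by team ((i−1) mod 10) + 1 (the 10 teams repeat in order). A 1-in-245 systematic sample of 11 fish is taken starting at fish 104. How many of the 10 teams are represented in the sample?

Consecutive selections differ by k = 245, so their team numbers differ by 245 mod 10 = 5.
gcd(245, 10) = 5, so the sample visits 10/5 = 2 distinct residues mod 10.
Start 104 is team 4; the teams hit are 4, 9.

2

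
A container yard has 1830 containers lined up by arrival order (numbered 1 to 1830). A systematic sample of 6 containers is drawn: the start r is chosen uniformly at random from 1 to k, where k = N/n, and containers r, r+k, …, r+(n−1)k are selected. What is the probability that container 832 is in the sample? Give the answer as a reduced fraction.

k = 1830/6 = 305.
Container 832 is selected iff r ≡ 832 (mod 305); exactly one such r in {1,…,305}.
Inclusion probability = 1/305.

1/305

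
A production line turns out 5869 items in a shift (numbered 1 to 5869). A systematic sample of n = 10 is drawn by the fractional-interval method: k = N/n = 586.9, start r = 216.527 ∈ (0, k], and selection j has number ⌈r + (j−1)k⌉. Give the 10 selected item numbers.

j=1: r + 0k = 216.527 → ⌈·⌉ = 217
j=2: r + 1k = 803.427 → ⌈·⌉ = 804
j=3: r + 2k = 1390.327 → ⌈·⌉ = 1391
j=4: r + 3k = 1977.227 → ⌈·⌉ = 1978
j=5: r + 4k = 2564.127 → ⌈·⌉ = 2565
j=6: r + 5k = 3151.027 → ⌈·⌉ = 3152
j=7: r + 6k = 3737.927 → ⌈·⌉ = 3738
j=8: r + 7k = 4324.827 → ⌈·⌉ = 4325
j=9: r + 8k = 4911.727 → ⌈·⌉ = 4912
j=10: r + 9k = 5498.627 → ⌈·⌉ = 5499

217, 804, 1391, 1978, 2565, 3152, 3738, 4325, 4912, 5499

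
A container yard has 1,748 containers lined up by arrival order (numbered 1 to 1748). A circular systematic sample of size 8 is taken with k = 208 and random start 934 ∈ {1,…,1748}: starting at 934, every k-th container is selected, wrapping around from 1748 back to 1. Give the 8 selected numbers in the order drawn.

Selection 1: 934
Selection 2: 934 + 208 = 1142
Selection 3: 1142 + 208 = 1350
Selection 4: 1350 + 208 = 1558
Selection 5: 1558 + 208 = 1766 → 1766 − 1748 = 18
Selection 6: 18 + 208 = 226
Selection 7: 226 + 208 = 434
Selection 8: 434 + 208 = 642

934, 1142, 1350, 1558, 18, 226, 434, 642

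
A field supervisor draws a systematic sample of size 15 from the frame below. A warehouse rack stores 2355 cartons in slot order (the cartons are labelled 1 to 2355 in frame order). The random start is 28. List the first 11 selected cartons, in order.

k = N/n = 2355/15 = 157
carton 1: 28
carton 2: 28 + 157 = 185
carton 3: 185 + 157 = 342
carton 4: 342 + 157 = 499
carton 5: 499 + 157 = 656
carton 6: 656 + 157 = 813
carton 7: 813 + 157 = 970
carton 8: 970 + 157 = 1127
carton 9: 1127 + 157 = 1284
carton 10: 1284 + 157 = 1441
carton 11: 1441 + 157 = 1598

28, 185, 342, 499, 656, 813, 970, 1127, 1284, 1441, 1598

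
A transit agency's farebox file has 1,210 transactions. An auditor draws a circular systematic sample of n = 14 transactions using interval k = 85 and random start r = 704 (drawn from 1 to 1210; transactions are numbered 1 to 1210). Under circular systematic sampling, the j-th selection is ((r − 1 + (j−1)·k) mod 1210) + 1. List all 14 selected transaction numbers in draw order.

704, 789, 874, 959, 1044, 1129, 4, 89, 174, 259, 344, 429, 514, 599

Selection 1: 704
Selection 2: 704 + 85 = 789
Selection 3: 789 + 85 = 874
Selection 4: 874 + 85 = 959
Selection 5: 959 + 85 = 1044
Selection 6: 1044 + 85 = 1129
Selection 7: 1129 + 85 = 1214 → 1214 − 1210 = 4
Selection 8: 4 + 85 = 89
Selection 9: 89 + 85 = 174
Selection 10: 174 + 85 = 259
Selection 11: 259 + 85 = 344
Selection 12: 344 + 85 = 429
Selection 13: 429 + 85 = 514
Selection 14: 514 + 85 = 599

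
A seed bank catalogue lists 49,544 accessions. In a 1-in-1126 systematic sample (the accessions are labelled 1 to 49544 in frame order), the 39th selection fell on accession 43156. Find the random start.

368

k = 1126
r = 43156 − (39−1)×1126 = 43156 − 42788 = 368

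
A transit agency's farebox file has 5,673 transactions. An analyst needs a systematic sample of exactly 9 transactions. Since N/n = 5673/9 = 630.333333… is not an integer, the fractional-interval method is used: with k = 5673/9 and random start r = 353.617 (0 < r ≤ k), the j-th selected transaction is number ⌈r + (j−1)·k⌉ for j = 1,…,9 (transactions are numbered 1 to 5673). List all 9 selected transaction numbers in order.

354, 984, 1615, 2245, 2875, 3506, 4136, 4766, 5397

j=1: r + 0k = 353.617 → ⌈·⌉ = 354
j=2: r + 1k = 983.950333… → ⌈·⌉ = 984
j=3: r + 2k = 1614.283666… → ⌈·⌉ = 1615
j=4: r + 3k = 2244.617 → ⌈·⌉ = 2245
j=5: r + 4k = 2874.950333… → ⌈·⌉ = 2875
j=6: r + 5k = 3505.283666… → ⌈·⌉ = 3506
j=7: r + 6k = 4135.617 → ⌈·⌉ = 4136
j=8: r + 7k = 4765.950333… → ⌈·⌉ = 4766
j=9: r + 8k = 5396.283666… → ⌈·⌉ = 5397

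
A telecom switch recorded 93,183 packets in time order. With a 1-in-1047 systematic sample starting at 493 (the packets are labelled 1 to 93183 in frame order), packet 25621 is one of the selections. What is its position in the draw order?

k = 1047
position = (25621 − 493)/1047 + 1 = 25128/1047 + 1 = 24 + 1 = 25

25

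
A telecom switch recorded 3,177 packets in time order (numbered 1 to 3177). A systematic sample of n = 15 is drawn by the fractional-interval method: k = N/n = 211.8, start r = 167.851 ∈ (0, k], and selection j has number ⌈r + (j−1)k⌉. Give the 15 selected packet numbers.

168, 380, 592, 804, 1016, 1227, 1439, 1651, 1863, 2075, 2286, 2498, 2710, 2922, 3134

j=1: r + 0k = 167.851 → ⌈·⌉ = 168
j=2: r + 1k = 379.651 → ⌈·⌉ = 380
j=3: r + 2k = 591.451 → ⌈·⌉ = 592
j=4: r + 3k = 803.251 → ⌈·⌉ = 804
j=5: r + 4k = 1015.051 → ⌈·⌉ = 1016
j=6: r + 5k = 1226.851 → ⌈·⌉ = 1227
j=7: r + 6k = 1438.651 → ⌈·⌉ = 1439
j=8: r + 7k = 1650.451 → ⌈·⌉ = 1651
j=9: r + 8k = 1862.251 → ⌈·⌉ = 1863
j=10: r + 9k = 2074.051 → ⌈·⌉ = 2075
j=11: r + 10k = 2285.851 → ⌈·⌉ = 2286
j=12: r + 11k = 2497.651 → ⌈·⌉ = 2498
j=13: r + 12k = 2709.451 → ⌈·⌉ = 2710
j=14: r + 13k = 2921.251 → ⌈·⌉ = 2922
j=15: r + 14k = 3133.051 → ⌈·⌉ = 3134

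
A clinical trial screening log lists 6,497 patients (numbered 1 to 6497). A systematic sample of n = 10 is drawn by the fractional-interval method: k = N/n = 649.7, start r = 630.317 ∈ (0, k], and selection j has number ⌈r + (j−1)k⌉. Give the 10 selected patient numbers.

631, 1281, 1930, 2580, 3230, 3879, 4529, 5179, 5828, 6478

j=1: r + 0k = 630.317 → ⌈·⌉ = 631
j=2: r + 1k = 1280.017 → ⌈·⌉ = 1281
j=3: r + 2k = 1929.717 → ⌈·⌉ = 1930
j=4: r + 3k = 2579.417 → ⌈·⌉ = 2580
j=5: r + 4k = 3229.117 → ⌈·⌉ = 3230
j=6: r + 5k = 3878.817 → ⌈·⌉ = 3879
j=7: r + 6k = 4528.517 → ⌈·⌉ = 4529
j=8: r + 7k = 5178.217 → ⌈·⌉ = 5179
j=9: r + 8k = 5827.917 → ⌈·⌉ = 5828
j=10: r + 9k = 6477.617 → ⌈·⌉ = 6478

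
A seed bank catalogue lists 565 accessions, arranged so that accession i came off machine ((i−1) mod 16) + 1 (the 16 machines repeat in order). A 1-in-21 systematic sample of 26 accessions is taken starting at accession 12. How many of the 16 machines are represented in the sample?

16

Consecutive selections differ by k = 21, so their machine numbers differ by 21 mod 16 = 5.
gcd(21, 16) = 1, so the sample visits 16/1 = 16 distinct residues mod 16.
Start 12 is machine 12; the machines hit are 1, 2, 3, 4, 5, 6, 7, 8, 9, 10, 11, 12, 13, 14, 15, 16.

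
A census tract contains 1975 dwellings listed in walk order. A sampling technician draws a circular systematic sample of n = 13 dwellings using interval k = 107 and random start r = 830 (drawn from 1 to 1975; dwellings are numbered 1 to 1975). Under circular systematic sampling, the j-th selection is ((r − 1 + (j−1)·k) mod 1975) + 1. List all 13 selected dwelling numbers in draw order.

830, 937, 1044, 1151, 1258, 1365, 1472, 1579, 1686, 1793, 1900, 32, 139

Selection 1: 830
Selection 2: 830 + 107 = 937
Selection 3: 937 + 107 = 1044
Selection 4: 1044 + 107 = 1151
Selection 5: 1151 + 107 = 1258
Selection 6: 1258 + 107 = 1365
Selection 7: 1365 + 107 = 1472
Selection 8: 1472 + 107 = 1579
Selection 9: 1579 + 107 = 1686
Selection 10: 1686 + 107 = 1793
Selection 11: 1793 + 107 = 1900
Selection 12: 1900 + 107 = 2007 → 2007 − 1975 = 32
Selection 13: 32 + 107 = 139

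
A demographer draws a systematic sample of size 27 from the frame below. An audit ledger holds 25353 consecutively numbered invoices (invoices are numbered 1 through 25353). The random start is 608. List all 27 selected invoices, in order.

608, 1547, 2486, 3425, 4364, 5303, 6242, 7181, 8120, 9059, 9998, 10937, 11876, 12815, 13754, 14693, 15632, 16571, 17510, 18449, 19388, 20327, 21266, 22205, 23144, 24083, 25022

k = N/n = 25353/27 = 939
invoice 1: 608
invoice 2: 608 + 939 = 1547
invoice 3: 1547 + 939 = 2486
invoice 4: 2486 + 939 = 3425
invoice 5: 3425 + 939 = 4364
invoice 6: 4364 + 939 = 5303
invoice 7: 5303 + 939 = 6242
invoice 8: 6242 + 939 = 7181
invoice 9: 7181 + 939 = 8120
invoice 10: 8120 + 939 = 9059
invoice 11: 9059 + 939 = 9998
invoice 12: 9998 + 939 = 10937
invoice 13: 10937 + 939 = 11876
invoice 14: 11876 + 939 = 12815
invoice 15: 12815 + 939 = 13754
invoice 16: 13754 + 939 = 14693
invoice 17: 14693 + 939 = 15632
invoice 18: 15632 + 939 = 16571
invoice 19: 16571 + 939 = 17510
invoice 20: 17510 + 939 = 18449
invoice 21: 18449 + 939 = 19388
invoice 22: 19388 + 939 = 20327
invoice 23: 20327 + 939 = 21266
invoice 24: 21266 + 939 = 22205
invoice 25: 22205 + 939 = 23144
invoice 26: 23144 + 939 = 24083
invoice 27: 24083 + 939 = 25022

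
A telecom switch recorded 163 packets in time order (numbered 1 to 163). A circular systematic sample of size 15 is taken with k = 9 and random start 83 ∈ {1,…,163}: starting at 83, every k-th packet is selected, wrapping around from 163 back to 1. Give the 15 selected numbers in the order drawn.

Selection 1: 83
Selection 2: 83 + 9 = 92
Selection 3: 92 + 9 = 101
Selection 4: 101 + 9 = 110
Selection 5: 110 + 9 = 119
Selection 6: 119 + 9 = 128
Selection 7: 128 + 9 = 137
Selection 8: 137 + 9 = 146
Selection 9: 146 + 9 = 155
Selection 10: 155 + 9 = 164 → 164 − 163 = 1
Selection 11: 1 + 9 = 10
Selection 12: 10 + 9 = 19
Selection 13: 19 + 9 = 28
Selection 14: 28 + 9 = 37
Selection 15: 37 + 9 = 46

83, 92, 101, 110, 119, 128, 137, 146, 155, 1, 10, 19, 28, 37, 46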